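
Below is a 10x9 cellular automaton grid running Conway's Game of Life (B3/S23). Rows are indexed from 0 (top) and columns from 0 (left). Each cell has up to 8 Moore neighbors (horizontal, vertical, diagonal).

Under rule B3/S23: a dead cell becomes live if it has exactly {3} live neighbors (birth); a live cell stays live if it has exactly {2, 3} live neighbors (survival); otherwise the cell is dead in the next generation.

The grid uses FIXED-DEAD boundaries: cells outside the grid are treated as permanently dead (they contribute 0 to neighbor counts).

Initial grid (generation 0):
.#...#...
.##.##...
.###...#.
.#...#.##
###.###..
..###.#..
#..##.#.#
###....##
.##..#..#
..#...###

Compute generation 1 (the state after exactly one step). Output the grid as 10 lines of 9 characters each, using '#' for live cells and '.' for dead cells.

Simulating step by step:
Generation 0 (given above): 42 live cells
Generation 1: 35 live cells
(generation 1 grid is the final answer)

Answer: .##.##...
#...###..
#..#.#.##
.....#.##
#........
#.....#..
#...#.#.#
#...###.#
#..#.....
.##...###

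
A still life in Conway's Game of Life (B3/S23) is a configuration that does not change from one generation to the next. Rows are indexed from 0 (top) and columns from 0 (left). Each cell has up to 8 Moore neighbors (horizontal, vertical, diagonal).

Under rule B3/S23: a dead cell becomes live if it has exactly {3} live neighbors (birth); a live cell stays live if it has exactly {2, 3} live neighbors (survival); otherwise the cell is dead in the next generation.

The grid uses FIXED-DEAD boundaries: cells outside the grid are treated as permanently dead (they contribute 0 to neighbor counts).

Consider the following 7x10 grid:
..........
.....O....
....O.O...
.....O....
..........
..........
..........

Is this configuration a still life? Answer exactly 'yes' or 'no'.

Compute generation 1 and compare to generation 0 (given above):
Generation 1:
..........
.....O....
....O.O...
.....O....
..........
..........
..........
The grids are IDENTICAL -> still life.

Answer: yes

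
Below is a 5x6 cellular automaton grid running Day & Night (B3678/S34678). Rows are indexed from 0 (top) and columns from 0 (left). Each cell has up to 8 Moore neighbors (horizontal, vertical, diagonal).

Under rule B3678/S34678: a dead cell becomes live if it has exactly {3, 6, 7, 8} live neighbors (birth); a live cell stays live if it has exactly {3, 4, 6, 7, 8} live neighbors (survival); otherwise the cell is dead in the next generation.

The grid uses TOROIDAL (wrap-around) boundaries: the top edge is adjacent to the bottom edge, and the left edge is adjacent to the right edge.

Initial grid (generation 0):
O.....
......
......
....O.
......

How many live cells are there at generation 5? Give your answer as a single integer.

Simulating step by step:
Generation 0 (given above): 2 live cells
Generation 1: 0 live cells
......
......
......
......
......
Generation 2: 0 live cells
......
......
......
......
......
Generation 3: 0 live cells
......
......
......
......
......
Generation 4: 0 live cells
......
......
......
......
......
Generation 5: 0 live cells
......
......
......
......
......
Population at generation 5: 0

Answer: 0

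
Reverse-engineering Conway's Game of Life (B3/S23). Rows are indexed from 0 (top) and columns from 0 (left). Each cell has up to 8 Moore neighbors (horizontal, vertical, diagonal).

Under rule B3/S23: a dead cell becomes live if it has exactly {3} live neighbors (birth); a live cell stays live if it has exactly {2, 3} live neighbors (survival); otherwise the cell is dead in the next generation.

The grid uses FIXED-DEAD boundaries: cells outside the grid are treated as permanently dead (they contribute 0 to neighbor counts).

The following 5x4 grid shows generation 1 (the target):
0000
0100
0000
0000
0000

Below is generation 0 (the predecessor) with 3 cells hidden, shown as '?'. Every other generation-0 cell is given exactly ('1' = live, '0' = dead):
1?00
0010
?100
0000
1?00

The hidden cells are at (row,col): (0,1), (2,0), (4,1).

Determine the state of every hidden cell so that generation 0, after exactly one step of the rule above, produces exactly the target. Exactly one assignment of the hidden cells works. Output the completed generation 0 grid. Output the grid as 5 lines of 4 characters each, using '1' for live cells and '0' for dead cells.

Answer: 1000
0010
0100
0000
1000

Derivation:
Hidden generation-0 cells (in order): (0,1), (2,0), (4,1).
A hidden cell only influences target cells in its own 3x3 neighborhood. Try each of the 2^3 = 8 assignments, step the completed generation 0 forward once under B3/S23, and compare with the target:
  (0,1)=0 (2,0)=0 (4,1)=0 -> step reproduces the target at every cell -> ACCEPT
  (0,1)=0 (2,0)=0 (4,1)=1 -> step gives (3,0)='1' but target has '0' -> reject
  (0,1)=0 (2,0)=1 (4,1)=0 -> step gives (1,0)='1' but target has '0' -> reject
  (0,1)=0 (2,0)=1 (4,1)=1 -> step gives (1,0)='1' but target has '0' -> reject
  (0,1)=1 (2,0)=0 (4,1)=0 -> step gives (0,1)='1' but target has '0' -> reject
  (0,1)=1 (2,0)=0 (4,1)=1 -> step gives (0,1)='1' but target has '0' -> reject
  (0,1)=1 (2,0)=1 (4,1)=0 -> step gives (0,1)='1' but target has '0' -> reject
  (0,1)=1 (2,0)=1 (4,1)=1 -> step gives (0,1)='1' but target has '0' -> reject
Unique solution: (0,1)=dead, (2,0)=dead, (4,1)=dead.
Check: live-neighbor counts of every cell in the completed generation 0:
0211
2311
1121
2210
0100
Applying B3/S23 to generation 0 with these counts gives:
0000
0100
0000
0000
0000
which matches the target exactly.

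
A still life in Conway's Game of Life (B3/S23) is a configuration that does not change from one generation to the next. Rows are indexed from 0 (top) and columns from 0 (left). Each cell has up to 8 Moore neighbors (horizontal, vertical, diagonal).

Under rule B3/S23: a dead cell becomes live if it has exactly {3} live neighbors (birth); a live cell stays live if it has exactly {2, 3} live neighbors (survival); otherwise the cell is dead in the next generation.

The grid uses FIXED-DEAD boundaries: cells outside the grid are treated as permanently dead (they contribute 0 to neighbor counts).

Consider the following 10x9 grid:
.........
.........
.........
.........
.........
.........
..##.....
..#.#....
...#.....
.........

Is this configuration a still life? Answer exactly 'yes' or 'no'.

Compute generation 1 and compare to generation 0 (given above):
Generation 1:
.........
.........
.........
.........
.........
.........
..##.....
..#.#....
...#.....
.........
The grids are IDENTICAL -> still life.

Answer: yes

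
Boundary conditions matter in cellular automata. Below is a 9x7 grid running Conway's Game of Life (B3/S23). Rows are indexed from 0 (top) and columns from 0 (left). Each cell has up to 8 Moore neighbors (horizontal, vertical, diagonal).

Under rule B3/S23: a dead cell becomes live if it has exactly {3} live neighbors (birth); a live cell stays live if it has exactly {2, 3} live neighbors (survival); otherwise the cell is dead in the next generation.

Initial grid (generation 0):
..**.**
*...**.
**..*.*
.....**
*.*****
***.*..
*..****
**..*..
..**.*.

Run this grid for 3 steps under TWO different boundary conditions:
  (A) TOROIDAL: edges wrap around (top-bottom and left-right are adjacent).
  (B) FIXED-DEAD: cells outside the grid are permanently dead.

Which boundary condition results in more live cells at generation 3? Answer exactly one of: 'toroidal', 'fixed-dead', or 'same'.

Under TOROIDAL boundary, generation 3:
*......
.......
....*..
.*.*...
..*....
.......
*......
.*....*
..*...*
Population = 10

Under FIXED-DEAD boundary, generation 3:
...*...
..*.*..
*....*.
*.***..
*.*....
.*.....
.......
...*...
*..*...
Population = 15

Comparison: toroidal=10, fixed-dead=15 -> fixed-dead

Answer: fixed-dead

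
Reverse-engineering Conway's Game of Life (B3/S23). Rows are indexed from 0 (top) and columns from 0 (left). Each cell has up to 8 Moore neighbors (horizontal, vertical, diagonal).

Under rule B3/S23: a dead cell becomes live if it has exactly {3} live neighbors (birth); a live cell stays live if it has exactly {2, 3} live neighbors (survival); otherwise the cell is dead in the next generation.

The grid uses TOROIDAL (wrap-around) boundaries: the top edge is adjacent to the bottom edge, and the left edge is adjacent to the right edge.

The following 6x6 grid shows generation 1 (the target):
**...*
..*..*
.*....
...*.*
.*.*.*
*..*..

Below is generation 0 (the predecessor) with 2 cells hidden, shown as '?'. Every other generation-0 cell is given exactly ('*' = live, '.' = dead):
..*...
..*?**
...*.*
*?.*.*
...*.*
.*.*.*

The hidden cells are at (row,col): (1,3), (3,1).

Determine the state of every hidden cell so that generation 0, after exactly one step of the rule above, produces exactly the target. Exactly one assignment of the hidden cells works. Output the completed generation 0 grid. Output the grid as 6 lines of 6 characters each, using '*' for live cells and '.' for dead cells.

Answer: ..*...
..****
...*.*
**.*.*
...*.*
.*.*.*

Derivation:
Hidden generation-0 cells (in order): (1,3), (3,1).
A hidden cell only influences target cells in its own 3x3 neighborhood. Try each of the 2^2 = 4 assignments, step the completed generation 0 forward once under B3/S23, and compare with the target:
  (1,3)=. (3,1)=. -> step gives (0,2)='*' but target has '.' -> reject
  (1,3)=. (3,1)=* -> step gives (0,2)='*' but target has '.' -> reject
  (1,3)=* (3,1)=. -> step gives (2,1)='.' but target has '*' -> reject
  (1,3)=* (3,1)=* -> step reproduces the target at every cell -> ACCEPT
Unique solution: (1,3)=live, (3,1)=live.
Check: live-neighbor counts of every cell in the completed generation 0:
334553
223442
535474
414263
635263
314241
Applying B3/S23 to generation 0 with these counts gives:
**...*
..*..*
.*....
...*.*
.*.*.*
*..*..
which matches the target exactly.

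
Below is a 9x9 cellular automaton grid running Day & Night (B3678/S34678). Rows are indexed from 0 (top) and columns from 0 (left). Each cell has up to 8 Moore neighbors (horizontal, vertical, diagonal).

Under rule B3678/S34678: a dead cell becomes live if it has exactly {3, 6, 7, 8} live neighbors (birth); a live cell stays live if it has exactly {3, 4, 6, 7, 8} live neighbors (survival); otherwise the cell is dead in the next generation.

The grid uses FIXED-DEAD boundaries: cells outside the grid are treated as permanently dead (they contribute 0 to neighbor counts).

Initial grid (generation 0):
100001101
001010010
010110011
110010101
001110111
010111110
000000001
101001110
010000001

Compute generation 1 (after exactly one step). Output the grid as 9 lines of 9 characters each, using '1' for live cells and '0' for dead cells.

Answer: 000000010
010010010
110110111
010110111
101001011
000111100
011100100
010000011
000000110

Derivation:
Simulating step by step:
Generation 0 (given above): 37 live cells
Generation 1: 35 live cells
(generation 1 grid is the final answer)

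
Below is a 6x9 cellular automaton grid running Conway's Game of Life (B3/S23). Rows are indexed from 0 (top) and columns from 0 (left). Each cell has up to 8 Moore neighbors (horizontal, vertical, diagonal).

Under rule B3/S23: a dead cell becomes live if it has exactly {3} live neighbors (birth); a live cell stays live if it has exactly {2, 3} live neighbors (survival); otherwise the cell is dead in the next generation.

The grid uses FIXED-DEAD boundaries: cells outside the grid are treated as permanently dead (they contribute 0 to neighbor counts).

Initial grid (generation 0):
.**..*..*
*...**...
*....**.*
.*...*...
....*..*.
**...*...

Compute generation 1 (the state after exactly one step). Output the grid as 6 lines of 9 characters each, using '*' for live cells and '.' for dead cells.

Answer: .*..**...
*...*..*.
**....*..
....**.*.
**..***..
.........

Derivation:
Simulating step by step:
Generation 0 (given above): 18 live cells
Generation 1: 17 live cells
(generation 1 grid is the final answer)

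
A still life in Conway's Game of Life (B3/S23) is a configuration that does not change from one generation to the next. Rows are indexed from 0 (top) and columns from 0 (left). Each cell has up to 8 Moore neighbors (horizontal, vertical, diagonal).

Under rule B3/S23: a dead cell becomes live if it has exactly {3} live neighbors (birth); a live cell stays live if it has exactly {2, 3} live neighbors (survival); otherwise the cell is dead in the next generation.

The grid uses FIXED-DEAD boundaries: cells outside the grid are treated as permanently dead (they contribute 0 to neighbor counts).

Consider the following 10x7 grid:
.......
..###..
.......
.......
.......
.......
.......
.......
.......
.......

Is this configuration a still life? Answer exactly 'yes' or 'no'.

Compute generation 1 and compare to generation 0 (given above):
Generation 1:
...#...
...#...
...#...
.......
.......
.......
.......
.......
.......
.......
Cell (0,3) differs: gen0=0 vs gen1=1 -> NOT a still life.

Answer: no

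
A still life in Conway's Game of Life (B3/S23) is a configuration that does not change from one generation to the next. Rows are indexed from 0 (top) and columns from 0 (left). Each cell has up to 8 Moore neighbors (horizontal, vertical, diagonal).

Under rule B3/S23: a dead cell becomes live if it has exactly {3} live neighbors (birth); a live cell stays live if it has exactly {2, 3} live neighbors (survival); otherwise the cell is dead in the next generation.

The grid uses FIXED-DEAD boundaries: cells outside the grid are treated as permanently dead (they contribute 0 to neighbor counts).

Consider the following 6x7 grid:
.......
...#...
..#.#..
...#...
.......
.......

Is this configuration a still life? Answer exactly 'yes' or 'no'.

Answer: yes

Derivation:
Compute generation 1 and compare to generation 0 (given above):
Generation 1:
.......
...#...
..#.#..
...#...
.......
.......
The grids are IDENTICAL -> still life.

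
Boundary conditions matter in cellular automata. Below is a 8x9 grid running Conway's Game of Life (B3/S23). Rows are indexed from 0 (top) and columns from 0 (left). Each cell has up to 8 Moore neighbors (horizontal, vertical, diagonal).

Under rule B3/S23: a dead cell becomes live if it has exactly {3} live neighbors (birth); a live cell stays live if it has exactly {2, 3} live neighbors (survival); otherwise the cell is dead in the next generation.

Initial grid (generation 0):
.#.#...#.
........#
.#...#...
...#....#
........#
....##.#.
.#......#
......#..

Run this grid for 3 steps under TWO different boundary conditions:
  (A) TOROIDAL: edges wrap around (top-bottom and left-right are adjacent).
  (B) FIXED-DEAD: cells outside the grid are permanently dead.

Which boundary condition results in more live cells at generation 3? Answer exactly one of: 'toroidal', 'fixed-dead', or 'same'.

Under TOROIDAL boundary, generation 3:
.........
........#
.#......#
#........
........#
##......#
##......#
.........
Population = 11

Under FIXED-DEAD boundary, generation 3:
.........
.........
.........
.........
.........
.........
.....###.
......#..
Population = 4

Comparison: toroidal=11, fixed-dead=4 -> toroidal

Answer: toroidal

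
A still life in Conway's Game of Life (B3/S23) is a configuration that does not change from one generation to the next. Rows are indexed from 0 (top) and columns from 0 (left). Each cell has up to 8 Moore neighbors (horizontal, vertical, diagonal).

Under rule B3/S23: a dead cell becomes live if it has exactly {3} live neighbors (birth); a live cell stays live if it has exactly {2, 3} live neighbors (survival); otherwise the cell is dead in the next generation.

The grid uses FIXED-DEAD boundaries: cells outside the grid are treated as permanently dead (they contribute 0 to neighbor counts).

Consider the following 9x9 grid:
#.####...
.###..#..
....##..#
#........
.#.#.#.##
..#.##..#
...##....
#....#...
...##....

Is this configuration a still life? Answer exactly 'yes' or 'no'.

Answer: no

Derivation:
Compute generation 1 and compare to generation 0 (given above):
Generation 1:
....##...
.#....#..
.#####...
.....####
.###.####
..#..####
...#.....
.....#...
....#....
Cell (0,0) differs: gen0=1 vs gen1=0 -> NOT a still life.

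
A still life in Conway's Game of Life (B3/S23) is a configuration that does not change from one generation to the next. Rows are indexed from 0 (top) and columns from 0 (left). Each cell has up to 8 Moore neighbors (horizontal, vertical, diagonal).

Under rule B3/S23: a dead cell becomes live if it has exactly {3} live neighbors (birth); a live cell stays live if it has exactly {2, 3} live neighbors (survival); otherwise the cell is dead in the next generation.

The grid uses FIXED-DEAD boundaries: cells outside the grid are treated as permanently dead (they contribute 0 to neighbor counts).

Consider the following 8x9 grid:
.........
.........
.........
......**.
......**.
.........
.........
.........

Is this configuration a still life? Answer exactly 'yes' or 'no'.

Answer: yes

Derivation:
Compute generation 1 and compare to generation 0 (given above):
Generation 1:
.........
.........
.........
......**.
......**.
.........
.........
.........
The grids are IDENTICAL -> still life.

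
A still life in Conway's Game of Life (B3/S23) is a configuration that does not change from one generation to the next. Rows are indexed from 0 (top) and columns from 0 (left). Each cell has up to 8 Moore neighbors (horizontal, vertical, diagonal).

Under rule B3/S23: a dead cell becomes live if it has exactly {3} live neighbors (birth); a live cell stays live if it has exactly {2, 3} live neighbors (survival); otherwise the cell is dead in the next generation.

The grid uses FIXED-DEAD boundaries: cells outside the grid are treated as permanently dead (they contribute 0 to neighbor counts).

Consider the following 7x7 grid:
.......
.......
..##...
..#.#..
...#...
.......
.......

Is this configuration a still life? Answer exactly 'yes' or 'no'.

Compute generation 1 and compare to generation 0 (given above):
Generation 1:
.......
.......
..##...
..#.#..
...#...
.......
.......
The grids are IDENTICAL -> still life.

Answer: yes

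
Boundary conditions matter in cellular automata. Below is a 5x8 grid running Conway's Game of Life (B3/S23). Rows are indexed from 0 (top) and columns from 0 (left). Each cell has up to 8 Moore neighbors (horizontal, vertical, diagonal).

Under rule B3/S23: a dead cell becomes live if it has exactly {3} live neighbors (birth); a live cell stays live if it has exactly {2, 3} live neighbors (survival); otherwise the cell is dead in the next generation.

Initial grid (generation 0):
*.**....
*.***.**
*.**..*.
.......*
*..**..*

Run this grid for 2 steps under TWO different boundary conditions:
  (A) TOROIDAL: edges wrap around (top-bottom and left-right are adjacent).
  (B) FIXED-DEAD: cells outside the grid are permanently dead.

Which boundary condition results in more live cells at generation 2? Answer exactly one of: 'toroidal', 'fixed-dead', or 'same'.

Under TOROIDAL boundary, generation 2:
..*.....
.*.*....
*.*.....
......*.
*...*..*
Population = 9

Under FIXED-DEAD boundary, generation 2:
...**.*.
.*.....*
..*.....
.**.*.**
........
Population = 11

Comparison: toroidal=9, fixed-dead=11 -> fixed-dead

Answer: fixed-dead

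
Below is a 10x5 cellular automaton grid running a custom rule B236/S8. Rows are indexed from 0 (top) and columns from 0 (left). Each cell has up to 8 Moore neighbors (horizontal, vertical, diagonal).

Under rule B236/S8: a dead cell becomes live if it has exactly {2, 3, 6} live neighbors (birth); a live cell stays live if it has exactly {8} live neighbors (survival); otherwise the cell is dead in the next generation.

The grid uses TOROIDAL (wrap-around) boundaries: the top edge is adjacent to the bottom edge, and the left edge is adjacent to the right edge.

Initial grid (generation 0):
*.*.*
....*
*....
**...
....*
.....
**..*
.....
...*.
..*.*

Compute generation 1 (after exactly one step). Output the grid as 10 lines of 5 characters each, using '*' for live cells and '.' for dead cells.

Simulating step by step:
Generation 0 (given above): 14 live cells
Generation 1: 20 live cells
(generation 1 grid is the final answer)

Answer: .*...
.*.*.
.*..*
....*
**...
.*.**
.....
*****
..*.*
**...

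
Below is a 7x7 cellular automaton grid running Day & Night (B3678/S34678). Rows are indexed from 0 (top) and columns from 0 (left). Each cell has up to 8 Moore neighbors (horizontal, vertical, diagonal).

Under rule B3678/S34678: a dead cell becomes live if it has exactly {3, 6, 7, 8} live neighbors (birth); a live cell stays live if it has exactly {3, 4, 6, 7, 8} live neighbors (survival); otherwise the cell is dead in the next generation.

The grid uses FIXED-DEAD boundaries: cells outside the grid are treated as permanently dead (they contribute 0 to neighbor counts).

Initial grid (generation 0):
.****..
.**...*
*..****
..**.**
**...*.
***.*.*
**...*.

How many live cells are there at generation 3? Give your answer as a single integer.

Answer: 12

Derivation:
Simulating step by step:
Generation 0 (given above): 27 live cells
Generation 1: 21 live cells
.***...
**.*...
...**.*
*.***.*
*....*.
.**....
***....
Generation 2: 15 live cells
***....
.***...
*...*..
.*.**..
....*..
..*....
.**....
Generation 3: 12 live cells
.***...
..**...
....*..
...***.
..*....
.*.*...
.......
Population at generation 3: 12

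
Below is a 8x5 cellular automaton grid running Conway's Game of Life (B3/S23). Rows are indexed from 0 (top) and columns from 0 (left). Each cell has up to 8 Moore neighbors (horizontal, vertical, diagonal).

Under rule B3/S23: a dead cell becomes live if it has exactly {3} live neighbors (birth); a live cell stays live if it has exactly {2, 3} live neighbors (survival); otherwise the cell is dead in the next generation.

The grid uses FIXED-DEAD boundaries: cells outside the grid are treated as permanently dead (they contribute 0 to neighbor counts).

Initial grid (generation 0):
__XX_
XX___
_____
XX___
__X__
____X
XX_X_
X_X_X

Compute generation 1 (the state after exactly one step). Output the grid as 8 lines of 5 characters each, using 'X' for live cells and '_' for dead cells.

Simulating step by step:
Generation 0 (given above): 14 live cells
Generation 1: 17 live cells
(generation 1 grid is the final answer)

Answer: _XX__
_XX__
_____
_X___
_X___
_XXX_
XXXXX
X_XX_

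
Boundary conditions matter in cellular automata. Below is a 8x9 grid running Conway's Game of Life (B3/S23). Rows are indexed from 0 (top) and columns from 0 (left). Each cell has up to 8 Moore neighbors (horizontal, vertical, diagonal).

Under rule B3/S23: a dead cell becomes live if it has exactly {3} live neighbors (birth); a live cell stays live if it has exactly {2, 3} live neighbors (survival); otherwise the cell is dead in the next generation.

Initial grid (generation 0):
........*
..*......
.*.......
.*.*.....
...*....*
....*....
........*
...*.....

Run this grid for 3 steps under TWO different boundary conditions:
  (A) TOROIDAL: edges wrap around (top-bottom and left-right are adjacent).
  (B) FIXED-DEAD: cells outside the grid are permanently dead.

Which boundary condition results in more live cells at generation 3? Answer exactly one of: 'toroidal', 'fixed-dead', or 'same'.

Under TOROIDAL boundary, generation 3:
.........
.........
..*......
..**.....
...**....
.........
.........
.........
Population = 5

Under FIXED-DEAD boundary, generation 3:
.........
.........
.........
..**.....
...**....
.........
.........
.........
Population = 4

Comparison: toroidal=5, fixed-dead=4 -> toroidal

Answer: toroidal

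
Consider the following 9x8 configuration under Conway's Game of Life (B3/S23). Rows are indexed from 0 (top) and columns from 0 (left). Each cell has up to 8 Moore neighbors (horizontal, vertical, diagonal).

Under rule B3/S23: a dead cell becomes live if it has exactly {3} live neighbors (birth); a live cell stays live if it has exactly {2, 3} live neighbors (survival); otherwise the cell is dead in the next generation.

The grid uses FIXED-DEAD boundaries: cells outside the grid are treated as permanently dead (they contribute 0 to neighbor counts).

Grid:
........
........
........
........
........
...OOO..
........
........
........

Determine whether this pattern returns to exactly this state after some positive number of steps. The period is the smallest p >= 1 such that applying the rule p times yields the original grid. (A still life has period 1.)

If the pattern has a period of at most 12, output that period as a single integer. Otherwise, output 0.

Simulating and comparing each generation to the original:
Gen 0 (original, given above): 3 live cells
Gen 1: 3 live cells, differs from original
Gen 2: 3 live cells, MATCHES original -> period = 2

Answer: 2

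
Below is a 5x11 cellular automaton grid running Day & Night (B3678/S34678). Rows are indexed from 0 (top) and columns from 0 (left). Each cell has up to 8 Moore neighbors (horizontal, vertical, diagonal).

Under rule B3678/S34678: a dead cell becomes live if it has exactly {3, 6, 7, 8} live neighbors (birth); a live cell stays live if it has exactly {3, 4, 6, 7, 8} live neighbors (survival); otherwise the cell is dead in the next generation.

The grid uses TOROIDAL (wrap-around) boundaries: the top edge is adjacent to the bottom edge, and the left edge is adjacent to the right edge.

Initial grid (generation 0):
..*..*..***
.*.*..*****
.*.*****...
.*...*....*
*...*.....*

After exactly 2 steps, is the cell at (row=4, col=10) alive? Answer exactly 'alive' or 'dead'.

Answer: dead

Derivation:
Simulating step by step:
Generation 0 (given above): 24 live cells
Generation 1: 19 live cells
.*.**.*.**.
...*......*
....**.*..*
..**.*.....
**...*....*
Generation 2: 20 live cells
....**...*.
*.**..***..
..*.*.*....
.*...*....*
**...**..*.

Cell (4,10) at generation 2: 0 -> dead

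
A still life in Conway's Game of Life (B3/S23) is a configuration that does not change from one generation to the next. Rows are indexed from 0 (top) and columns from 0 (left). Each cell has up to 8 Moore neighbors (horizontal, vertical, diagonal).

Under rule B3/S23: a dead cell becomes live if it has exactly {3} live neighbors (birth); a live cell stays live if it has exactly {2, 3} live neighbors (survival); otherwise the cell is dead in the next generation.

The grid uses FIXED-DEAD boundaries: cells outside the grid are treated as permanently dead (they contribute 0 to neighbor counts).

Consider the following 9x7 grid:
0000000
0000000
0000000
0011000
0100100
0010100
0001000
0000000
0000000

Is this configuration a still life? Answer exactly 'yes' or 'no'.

Compute generation 1 and compare to generation 0 (given above):
Generation 1:
0000000
0000000
0000000
0011000
0100100
0010100
0001000
0000000
0000000
The grids are IDENTICAL -> still life.

Answer: yes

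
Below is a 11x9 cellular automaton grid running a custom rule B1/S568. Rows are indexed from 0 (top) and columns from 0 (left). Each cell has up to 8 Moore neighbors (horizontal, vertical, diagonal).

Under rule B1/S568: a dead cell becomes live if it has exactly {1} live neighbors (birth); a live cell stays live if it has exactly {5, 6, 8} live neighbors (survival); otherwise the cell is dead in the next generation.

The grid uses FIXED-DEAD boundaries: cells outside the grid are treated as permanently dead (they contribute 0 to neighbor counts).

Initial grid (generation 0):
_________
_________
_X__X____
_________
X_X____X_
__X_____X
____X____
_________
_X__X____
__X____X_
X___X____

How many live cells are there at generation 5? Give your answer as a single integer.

Simulating step by step:
Generation 0 (given above): 14 live cells
Generation 1: 40 live cells
_________
XXXXXX___
X_XX_X___
____XXXXX
______X__
X___XXX__
_XX__X_XX
XXX______
X____XXXX
______X_X
__X__XXXX
Generation 2: 18 live cells
______X__
_________
___X_X___
X________
XX____X__
_________
_X_______
_X_______
___XX____
X_XX__X__
_X_XX____
Generation 3: 24 live cells
_____X_X_
__XX___X_
XXX___X__
___X___X_
__X__X_X_
_____XXX_
_________
_____X___
______XX_
___X___X_
______XX_
Generation 4: 17 live cells
_X_______
_________
_____X___
_________
_X_______
_XXX_____
________X
____X___X
__XX_____
__X_X____
__XXXX___
Generation 5: 28 live cells
X_X______
XXX_XXX__
____X_X__
XXX_XXX__
____X____
____X__XX
X____X___
_X___X___
_______XX
______X__
______X__
Population at generation 5: 28

Answer: 28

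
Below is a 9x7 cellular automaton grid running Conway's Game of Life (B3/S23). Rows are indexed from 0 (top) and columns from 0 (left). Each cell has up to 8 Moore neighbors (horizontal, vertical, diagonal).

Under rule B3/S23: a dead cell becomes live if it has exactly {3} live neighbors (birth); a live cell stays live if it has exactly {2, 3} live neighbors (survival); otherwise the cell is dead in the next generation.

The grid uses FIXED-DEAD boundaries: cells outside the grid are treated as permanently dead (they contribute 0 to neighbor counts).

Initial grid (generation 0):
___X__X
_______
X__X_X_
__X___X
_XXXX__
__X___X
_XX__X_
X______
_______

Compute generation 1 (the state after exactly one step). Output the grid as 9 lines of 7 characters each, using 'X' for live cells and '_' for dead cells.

Simulating step by step:
Generation 0 (given above): 17 live cells
Generation 1: 9 live cells
(generation 1 grid is the final answer)

Answer: _______
____X__
_______
_____X_
_X___X_
____XX_
_XX____
_X_____
_______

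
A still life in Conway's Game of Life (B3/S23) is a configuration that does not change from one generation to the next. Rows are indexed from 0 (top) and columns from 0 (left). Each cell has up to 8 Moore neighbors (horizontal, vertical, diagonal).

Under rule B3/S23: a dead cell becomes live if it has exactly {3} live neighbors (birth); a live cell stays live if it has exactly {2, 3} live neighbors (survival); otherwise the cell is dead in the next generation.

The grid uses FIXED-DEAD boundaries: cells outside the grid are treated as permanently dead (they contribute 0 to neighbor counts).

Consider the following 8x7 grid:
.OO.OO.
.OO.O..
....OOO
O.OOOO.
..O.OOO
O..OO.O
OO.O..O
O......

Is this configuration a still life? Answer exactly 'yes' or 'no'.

Compute generation 1 and compare to generation 0 (given above):
Generation 1:
.OO.OO.
.OO...O
......O
.OO....
..O...O
O.....O
OOOOOO.
OO.....
Cell (1,4) differs: gen0=1 vs gen1=0 -> NOT a still life.

Answer: no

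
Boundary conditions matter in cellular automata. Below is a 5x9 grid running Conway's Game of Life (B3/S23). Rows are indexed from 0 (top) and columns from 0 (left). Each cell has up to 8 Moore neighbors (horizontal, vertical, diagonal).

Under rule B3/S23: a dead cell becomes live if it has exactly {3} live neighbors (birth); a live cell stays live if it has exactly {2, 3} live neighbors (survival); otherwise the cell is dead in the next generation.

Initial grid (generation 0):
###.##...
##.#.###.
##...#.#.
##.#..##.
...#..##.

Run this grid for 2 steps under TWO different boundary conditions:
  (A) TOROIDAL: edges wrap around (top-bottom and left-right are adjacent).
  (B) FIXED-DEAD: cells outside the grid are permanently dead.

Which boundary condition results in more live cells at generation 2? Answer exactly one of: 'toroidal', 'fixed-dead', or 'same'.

Answer: fixed-dead

Derivation:
Under TOROIDAL boundary, generation 2:
........#
.........
.....##..
....###..
##..#...#
Population = 10

Under FIXED-DEAD boundary, generation 2:
..###....
..##.##..
.....####
.#..##..#
.#...###.
Population = 19

Comparison: toroidal=10, fixed-dead=19 -> fixed-dead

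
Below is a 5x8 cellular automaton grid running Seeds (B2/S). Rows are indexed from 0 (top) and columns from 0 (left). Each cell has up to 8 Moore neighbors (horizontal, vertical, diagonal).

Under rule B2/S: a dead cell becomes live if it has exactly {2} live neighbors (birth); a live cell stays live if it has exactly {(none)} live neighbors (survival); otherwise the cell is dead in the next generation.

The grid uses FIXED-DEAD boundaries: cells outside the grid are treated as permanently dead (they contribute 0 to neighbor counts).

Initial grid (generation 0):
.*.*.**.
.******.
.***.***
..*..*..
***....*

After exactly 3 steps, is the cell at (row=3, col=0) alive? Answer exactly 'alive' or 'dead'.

Simulating step by step:
Generation 0 (given above): 22 live cells
Generation 1: 5 live cells
*......*
........
*.......
........
...*..*.
Generation 2: 2 live cells
........
**......
........
........
........
Generation 3: 4 live cells
**......
........
**......
........
........

Cell (3,0) at generation 3: 0 -> dead

Answer: dead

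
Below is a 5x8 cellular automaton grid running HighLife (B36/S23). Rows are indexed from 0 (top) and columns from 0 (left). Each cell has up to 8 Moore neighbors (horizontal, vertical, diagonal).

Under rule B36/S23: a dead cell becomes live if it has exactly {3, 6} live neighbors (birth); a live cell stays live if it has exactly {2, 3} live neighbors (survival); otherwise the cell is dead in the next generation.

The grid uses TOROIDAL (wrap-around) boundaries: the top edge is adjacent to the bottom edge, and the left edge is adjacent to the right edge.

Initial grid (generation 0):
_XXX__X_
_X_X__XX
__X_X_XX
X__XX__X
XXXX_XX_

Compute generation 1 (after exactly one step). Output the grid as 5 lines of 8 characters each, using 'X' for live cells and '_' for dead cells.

Simulating step by step:
Generation 0 (given above): 22 live cells
Generation 1: 8 live cells
(generation 1 grid is the final answer)

Answer: ________
_XX_X___
_XX_X___
________
_____XX_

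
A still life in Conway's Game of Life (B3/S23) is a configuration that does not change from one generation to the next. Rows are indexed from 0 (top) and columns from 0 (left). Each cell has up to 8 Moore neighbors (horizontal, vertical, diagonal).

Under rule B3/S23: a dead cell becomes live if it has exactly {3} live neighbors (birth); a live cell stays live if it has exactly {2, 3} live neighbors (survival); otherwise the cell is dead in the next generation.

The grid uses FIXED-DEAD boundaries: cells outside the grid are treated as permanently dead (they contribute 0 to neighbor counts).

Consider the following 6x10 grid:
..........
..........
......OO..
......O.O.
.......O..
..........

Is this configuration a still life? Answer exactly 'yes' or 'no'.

Compute generation 1 and compare to generation 0 (given above):
Generation 1:
..........
..........
......OO..
......O.O.
.......O..
..........
The grids are IDENTICAL -> still life.

Answer: yes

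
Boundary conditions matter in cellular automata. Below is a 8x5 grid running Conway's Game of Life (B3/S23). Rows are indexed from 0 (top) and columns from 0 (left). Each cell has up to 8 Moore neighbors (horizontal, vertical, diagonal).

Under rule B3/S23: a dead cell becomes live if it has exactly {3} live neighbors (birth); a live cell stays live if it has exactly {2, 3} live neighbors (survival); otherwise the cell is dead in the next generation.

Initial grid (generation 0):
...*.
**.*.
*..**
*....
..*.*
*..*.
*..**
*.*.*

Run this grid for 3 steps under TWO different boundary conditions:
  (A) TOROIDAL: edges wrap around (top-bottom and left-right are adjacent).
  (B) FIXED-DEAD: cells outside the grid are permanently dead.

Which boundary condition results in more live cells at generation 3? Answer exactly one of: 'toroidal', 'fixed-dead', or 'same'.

Under TOROIDAL boundary, generation 3:
.*.**
...**
..*..
.....
.....
.....
...*.
...**
Population = 9

Under FIXED-DEAD boundary, generation 3:
.*...
*..*.
*..**
..***
..*..
*.*..
*.*..
.**..
Population = 16

Comparison: toroidal=9, fixed-dead=16 -> fixed-dead

Answer: fixed-dead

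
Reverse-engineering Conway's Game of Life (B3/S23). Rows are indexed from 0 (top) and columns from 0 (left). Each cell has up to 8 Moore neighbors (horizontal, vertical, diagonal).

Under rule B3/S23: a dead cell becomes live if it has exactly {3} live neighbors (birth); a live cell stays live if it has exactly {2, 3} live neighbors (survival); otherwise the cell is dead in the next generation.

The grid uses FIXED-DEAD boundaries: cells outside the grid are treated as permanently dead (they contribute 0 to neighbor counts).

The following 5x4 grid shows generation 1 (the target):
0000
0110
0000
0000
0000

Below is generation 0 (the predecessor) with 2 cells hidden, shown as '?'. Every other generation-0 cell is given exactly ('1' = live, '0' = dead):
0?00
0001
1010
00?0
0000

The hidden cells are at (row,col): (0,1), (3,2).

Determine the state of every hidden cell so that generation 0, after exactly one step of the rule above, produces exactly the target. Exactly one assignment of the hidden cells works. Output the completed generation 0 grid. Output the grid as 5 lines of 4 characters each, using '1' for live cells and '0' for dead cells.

Hidden generation-0 cells (in order): (0,1), (3,2).
A hidden cell only influences target cells in its own 3x3 neighborhood. Try each of the 2^2 = 4 assignments, step the completed generation 0 forward once under B3/S23, and compare with the target:
  (0,1)=0 (3,2)=0 -> step gives (1,1)='0' but target has '1' -> reject
  (0,1)=0 (3,2)=1 -> step gives (1,1)='0' but target has '1' -> reject
  (0,1)=1 (3,2)=0 -> step reproduces the target at every cell -> ACCEPT
  (0,1)=1 (3,2)=1 -> step gives (2,1)='1' but target has '0' -> reject
Unique solution: (0,1)=live, (3,2)=dead.
Check: live-neighbor counts of every cell in the completed generation 0:
1021
2331
0212
1211
0000
Applying B3/S23 to generation 0 with these counts gives:
0000
0110
0000
0000
0000
which matches the target exactly.

Answer: 0100
0001
1010
0000
0000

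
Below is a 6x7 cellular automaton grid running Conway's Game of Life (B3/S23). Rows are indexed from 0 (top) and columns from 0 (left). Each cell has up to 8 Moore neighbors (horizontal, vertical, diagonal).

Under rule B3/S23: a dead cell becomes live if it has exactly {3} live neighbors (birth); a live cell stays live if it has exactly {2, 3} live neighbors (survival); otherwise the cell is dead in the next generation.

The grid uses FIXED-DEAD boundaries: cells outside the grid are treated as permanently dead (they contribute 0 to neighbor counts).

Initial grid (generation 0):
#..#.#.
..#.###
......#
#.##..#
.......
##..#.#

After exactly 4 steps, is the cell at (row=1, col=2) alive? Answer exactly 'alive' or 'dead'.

Answer: dead

Derivation:
Simulating step by step:
Generation 0 (given above): 16 live cells
Generation 1: 14 live cells
...#.##
...##.#
.##.#.#
.......
#.##.#.
.......
Generation 2: 8 live cells
...#.##
......#
..#.#..
....##.
.......
.......
Generation 3: 10 live cells
.....##
...##.#
...##..
...###.
.......
.......
Generation 4: 9 live cells
....###
...#..#
..#....
...#.#.
....#..
.......

Cell (1,2) at generation 4: 0 -> dead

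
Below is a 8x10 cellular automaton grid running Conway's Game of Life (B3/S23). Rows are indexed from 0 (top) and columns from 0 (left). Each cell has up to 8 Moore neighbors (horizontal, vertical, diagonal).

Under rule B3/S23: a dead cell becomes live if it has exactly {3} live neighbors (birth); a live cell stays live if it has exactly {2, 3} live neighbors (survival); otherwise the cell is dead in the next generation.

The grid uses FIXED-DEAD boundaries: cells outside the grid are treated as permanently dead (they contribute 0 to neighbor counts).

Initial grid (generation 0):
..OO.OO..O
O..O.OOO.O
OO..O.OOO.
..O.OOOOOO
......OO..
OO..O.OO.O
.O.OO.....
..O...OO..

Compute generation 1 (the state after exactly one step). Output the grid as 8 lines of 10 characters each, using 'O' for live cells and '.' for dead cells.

Answer: ..OO.O.OO.
O..O.....O
OOO.......
.O.OO....O
.O.OO....O
OOOOO.OOO.
OO.OO...O.
..OO......

Derivation:
Simulating step by step:
Generation 0 (given above): 38 live cells
Generation 1: 34 live cells
(generation 1 grid is the final answer)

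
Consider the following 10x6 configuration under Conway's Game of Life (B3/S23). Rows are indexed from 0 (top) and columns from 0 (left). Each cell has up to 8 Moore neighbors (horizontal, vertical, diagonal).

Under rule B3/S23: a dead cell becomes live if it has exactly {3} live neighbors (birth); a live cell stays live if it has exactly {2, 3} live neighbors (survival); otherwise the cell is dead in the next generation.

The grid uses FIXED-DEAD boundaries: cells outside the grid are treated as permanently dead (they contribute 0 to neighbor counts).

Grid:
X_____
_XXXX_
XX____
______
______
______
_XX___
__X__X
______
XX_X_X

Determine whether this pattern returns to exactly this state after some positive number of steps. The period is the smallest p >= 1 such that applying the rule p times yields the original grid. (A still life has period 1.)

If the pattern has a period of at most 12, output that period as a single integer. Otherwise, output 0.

Simulating and comparing each generation to the original:
Gen 0 (original, given above): 15 live cells
Gen 1: 15 live cells, differs from original
Gen 2: 12 live cells, differs from original
Gen 3: 10 live cells, differs from original
Gen 4: 6 live cells, differs from original
Gen 5: 6 live cells, differs from original
Gen 6: 5 live cells, differs from original
Gen 7: 3 live cells, differs from original
Gen 8: 2 live cells, differs from original
Gen 9: 0 live cells, differs from original
Gen 10: 0 live cells, differs from original
Gen 11: 0 live cells, differs from original
Gen 12: 0 live cells, differs from original
No period found within 12 steps.

Answer: 0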